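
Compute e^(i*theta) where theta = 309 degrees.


cos(309°) = 0.6293
sin(309°) = -0.7771

e^(i*309°) = 0.6293 - 0.7771i


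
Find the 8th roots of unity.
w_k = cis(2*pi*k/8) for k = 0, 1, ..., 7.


The 8th roots of unity are cis(360k/8°) for k=0..7
Angle step = 360/8 = 45°
Primitive root: cis(45°)
Primitive root = 0.7071 + 0.7071i

8 roots at angles: 0°, 45°, 90°, 135°, 180°, 225°, 270°, 315°


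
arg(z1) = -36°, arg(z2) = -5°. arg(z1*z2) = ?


arg(z1*z2) = -36° - 5° = -41°
Normalized to (-180°, 180°]: -41°

-41°


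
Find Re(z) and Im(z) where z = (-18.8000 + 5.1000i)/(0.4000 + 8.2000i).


Multiply by conjugate: (-18.8000 + 5.1000i)(0.4000 - 8.2000i) / (0.4^2 + 8.2^2)
Numerator real = -18.8*0.4 + 5.1*8.2 = 34.3
Numerator imag = 5.1*0.4 - (-18.8)*8.2 = 156.2
Denominator = 67.4
Re(z) = 34.3/67.4 = 0.5089
Im(z) = 156.2/67.4 = 2.3175

Re(z) = 0.5089, Im(z) = 2.3175


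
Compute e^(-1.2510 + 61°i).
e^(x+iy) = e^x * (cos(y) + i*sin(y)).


e^-1.2510 = 0.2862
cos(61°) = 0.48481
sin(61°) = 0.8746
Real = 0.2862*0.48481 = 0.1388
Imag = 0.2862*0.8746 = 0.2503

0.1388 + 0.2503i


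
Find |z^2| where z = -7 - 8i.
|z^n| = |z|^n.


|z| = sqrt(49+64) = sqrt(113) = 10.6301
|z^2| = |z|^2 = (sqrt(113))^2 = 113

|z^2| = 113


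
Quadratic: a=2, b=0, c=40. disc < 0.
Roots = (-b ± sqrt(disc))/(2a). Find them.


disc = 0^2 - 4*2*40 = 0 - 320 = -320
sqrt(|disc|) = sqrt(320) = 17.8885
Real part = 0/(2*2) = 0
Imag part = 17.8885/(2*2) = 4.4721

0 ± 4.4721i


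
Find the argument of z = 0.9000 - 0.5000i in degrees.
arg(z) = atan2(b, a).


Re = 0.9, Im = -0.5
arg = atan2(-0.5, 0.9) = -29.0546 degrees

arg(z) = -29.0546 degrees


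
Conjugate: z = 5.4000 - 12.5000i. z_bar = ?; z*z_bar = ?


z_bar = 5.4000 + 12.5000i
z*z_bar = 5.4^2 + (-12.5)^2 = 29.16 + 156.25 = 185.41

z_bar = 5.4000 + 12.5000i, z*z_bar = 185.41


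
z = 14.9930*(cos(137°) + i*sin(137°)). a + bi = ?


a = 14.9930*cos(137°) = 14.9930*(-0.731354) = -10.9652
b = 14.9930*sin(137°) = 14.9930*0.682 = 10.2252

-10.9652 + 10.2252i


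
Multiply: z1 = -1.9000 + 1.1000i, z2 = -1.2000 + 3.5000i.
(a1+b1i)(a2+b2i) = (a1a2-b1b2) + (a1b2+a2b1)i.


Real = -1.9*(-1.2) - 1.1*3.5 = 2.28 - 3.85 = -1.57
Imag = -1.9*3.5 - (1.2)*1.1 = -6.65 - (1.32) = -7.97

-1.5700 - 7.9700i


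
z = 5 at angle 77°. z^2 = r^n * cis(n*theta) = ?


r^2 = 5^2 = 25
n*theta = 2*77° = 154° = 154° (mod 360)
a = 25*cos(154°) = -22.4699
b = 25*sin(154°) = 10.9593

25 cis(154°) = -22.4699 + 10.9593i


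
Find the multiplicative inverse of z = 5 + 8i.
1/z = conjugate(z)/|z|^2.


|z|^2 = 25+64 = 89
1/z = (5 - 8i)/89

1/z = 0.0562 - 0.0899i


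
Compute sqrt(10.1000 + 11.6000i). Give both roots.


|z| = sqrt(102.01+134.56) = 15.3808
sqrt((|z|+a)/2) = sqrt((15.3808+10.1)/2) = sqrt(12.7404) = 3.5694
sqrt((|z|-a)/2) = sqrt((15.3808-10.1)/2) = sqrt(2.6404) = 1.6249

±(3.5694 + 1.6249i) i.e. 3.5694 + 1.6249i and -3.5694 - 1.6249i


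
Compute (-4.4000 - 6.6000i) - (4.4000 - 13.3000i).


Real: -4.4 - 4.4 = -8.8
Imag: -6.6 + 13.3 = 6.7

-8.8000 + 6.7000i


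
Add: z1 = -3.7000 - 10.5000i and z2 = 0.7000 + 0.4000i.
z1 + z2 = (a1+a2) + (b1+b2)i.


Real: -3.7 + 0.7 = -3
Imag: -10.5 + 0.4 = -10.1

-3.0000 - 10.1000i


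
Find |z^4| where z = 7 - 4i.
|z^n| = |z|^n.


|z| = sqrt(49+16) = sqrt(65) = 8.0623
|z^4| = |z|^4 = (sqrt(65))^4 = 65^2 = 4225

|z^4| = 4225


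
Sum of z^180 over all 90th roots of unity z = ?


The roots are w_k = w^k with w = e^(2*pi*i/90), and (w^k)^180 = (w^180)^k.
So S = 1 + u + u^2 + ... + u^(89) with u = w^180.
180 = 2*90 + 0, so 180 is a multiple of 90 and u = (w^90)^2 = 1.
Every one of the 90 terms equals 1: S = 90

S = 90


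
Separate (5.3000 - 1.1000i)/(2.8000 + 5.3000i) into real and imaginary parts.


Multiply by conjugate: (5.3000 - 1.1000i)(2.8000 - 5.3000i) / (2.8^2 + 5.3^2)
Numerator real = 5.3*2.8 - (1.1)*5.3 = 9.01
Numerator imag = -1.1*2.8 - 5.3*5.3 = -31.17
Denominator = 35.93
Re(z) = 9.01/35.93 = 0.2508
Im(z) = -31.17/35.93 = -0.8675

Re(z) = 0.2508, Im(z) = -0.8675


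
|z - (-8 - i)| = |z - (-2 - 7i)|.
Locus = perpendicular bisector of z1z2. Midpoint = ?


Equal distances means the locus is the perpendicular bisector of z1 and z2.
Midpoint = ((-8+(-2))/2, (-1+(-7))/2) = (-5.0000, -4.0000)

Perpendicular bisector through (-5.0000, -4.0000)


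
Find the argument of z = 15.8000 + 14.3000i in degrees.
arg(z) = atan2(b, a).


Re = 15.8, Im = 14.3
arg = atan2(14.3, 15.8) = 42.1471 degrees

arg(z) = 42.1471 degrees


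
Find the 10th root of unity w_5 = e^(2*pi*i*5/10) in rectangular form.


Angle = 360*5/10 = 180°
a = cos(180°) = -1.0000
b = sin(180°) = 0

-1.0000 + 0i


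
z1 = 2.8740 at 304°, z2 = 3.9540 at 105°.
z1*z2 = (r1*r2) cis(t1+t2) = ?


r = 2.8740 * 3.9540 = 11.3638
theta = 304° + 105° = 409° = 49° (mod 360)

11.3638 cis(49°)


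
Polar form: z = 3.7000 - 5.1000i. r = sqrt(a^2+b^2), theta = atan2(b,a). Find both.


r = sqrt(13.69+26.01) = sqrt(39.7) = 6.3008
theta = atan2(-5.1, 3.7) = -54.0395 degrees

r = 6.3008, theta = -54.0395 degrees


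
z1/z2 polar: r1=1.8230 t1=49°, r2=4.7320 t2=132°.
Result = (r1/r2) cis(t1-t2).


r = 1.8230 / 4.7320 = 0.3852
theta = 49° - 132° = -83° = 277° (mod 360)

0.3852 cis(277°)


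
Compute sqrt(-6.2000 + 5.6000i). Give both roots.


|z| = sqrt(38.44+31.36) = 8.3546
sqrt((|z|+a)/2) = sqrt((8.3546+(-6.2))/2) = sqrt(1.0773) = 1.0379
sqrt((|z|-a)/2) = sqrt((8.3546-(-6.2))/2) = sqrt(7.2773) = 2.6977

±(1.0379 + 2.6977i) i.e. 1.0379 + 2.6977i and -1.0379 - 2.6977i


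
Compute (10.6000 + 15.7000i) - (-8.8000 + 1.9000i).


Real: 10.6 + 8.8 = 19.4
Imag: 15.7 - 1.9 = 13.8

19.4000 + 13.8000i


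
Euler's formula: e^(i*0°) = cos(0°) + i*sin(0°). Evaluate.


cos(0°) = 1.0000
sin(0°) = 0

e^(i*0°) = 1.0000 + 0i


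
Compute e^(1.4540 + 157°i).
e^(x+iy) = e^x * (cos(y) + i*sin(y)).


e^1.4540 = 4.2802
cos(157°) = -0.9205
sin(157°) = 0.39073
Real = 4.2802*(-0.9205) = -3.9399
Imag = 4.2802*0.39073 = 1.6724

-3.9399 + 1.6724i


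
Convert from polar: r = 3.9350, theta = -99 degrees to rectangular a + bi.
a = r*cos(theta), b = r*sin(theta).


a = 3.9350*cos(-99°) = 3.9350*(-0.15643) = -0.6156
b = 3.9350*sin(-99°) = 3.9350*(-0.9877) = -3.8866

-0.6156 - 3.8866i


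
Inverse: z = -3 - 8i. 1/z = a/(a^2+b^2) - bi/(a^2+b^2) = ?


|z|^2 = 9+64 = 73
1/z = (-3 + 8i)/73

1/z = -0.0411 + 0.1096i


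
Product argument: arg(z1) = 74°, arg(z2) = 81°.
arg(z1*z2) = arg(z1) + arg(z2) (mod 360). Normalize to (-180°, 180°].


arg(z1*z2) = 74° + 81° = 155°
Normalized to (-180°, 180°]: 155°

155°


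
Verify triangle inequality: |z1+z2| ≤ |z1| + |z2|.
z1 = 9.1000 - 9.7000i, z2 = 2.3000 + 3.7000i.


|z1| = sqrt(9.1^2 + (-9.7)^2) = sqrt(176.9) = 13.3004
|z2| = sqrt(2.3^2 + 3.7^2) = sqrt(18.98) = 4.3566
z1+z2 = 11.4000 - 6.0000i
|z1+z2| = sqrt(165.96) = 12.8825
|z1|+|z2| = 13.3004 + 4.3566 = 17.6570

|z1+z2| = 12.8825 ≤ |z1|+|z2| = 17.6570 (verified)


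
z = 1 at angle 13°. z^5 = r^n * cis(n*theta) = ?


r^5 = 1^5 = 1
n*theta = 5*13° = 65° = 65° (mod 360)
a = 1*cos(65°) = 0.4226
b = 1*sin(65°) = 0.9063

1 cis(65°) = 0.4226 + 0.9063i


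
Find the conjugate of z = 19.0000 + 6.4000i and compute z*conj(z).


z_bar = 19.0000 - 6.4000i
z*z_bar = 19^2 + 6.4^2 = 361 + 40.96 = 401.96

z_bar = 19.0000 - 6.4000i, z*z_bar = 401.96


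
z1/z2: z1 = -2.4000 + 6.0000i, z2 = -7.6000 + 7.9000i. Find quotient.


Conjugate of z2 = -7.6000 - 7.9000i
Numerator: (-2.4000 + 6.0000i)(-7.6000 - 7.9000i) = 65.6400 - 26.6400i
Denominator: (-7.6)^2 + 7.9^2 = 120.17
Result = (65.6400 - 26.6400i)/120.17

0.5462 - 0.2217i


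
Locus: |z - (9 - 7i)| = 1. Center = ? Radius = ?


|z - z0| = r is a circle with center z0 and radius r.
Center = (9, -7), radius = 1

Circle with center (9, -7) and radius 1


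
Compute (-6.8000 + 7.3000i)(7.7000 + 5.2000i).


Real = -6.8*7.7 - 7.3*5.2 = -52.36 - 37.96 = -90.32
Imag = -6.8*5.2 + 7.7*7.3 = -35.36 + 56.21 = 20.85

-90.3200 + 20.8500i


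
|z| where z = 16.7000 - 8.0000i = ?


|z| = sqrt(16.7^2 + (-8)^2) = sqrt(278.89 + 64) = sqrt(342.89) = 18.5173

|z| = 18.5173


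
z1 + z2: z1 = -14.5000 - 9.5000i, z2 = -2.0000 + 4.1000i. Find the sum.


Real: -14.5 - 2 = -16.5
Imag: -9.5 + 4.1 = -5.4

-16.5000 - 5.4000i


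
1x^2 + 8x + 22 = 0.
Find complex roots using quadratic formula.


disc = 8^2 - 4*1*22 = 64 - 88 = -24
sqrt(|disc|) = sqrt(24) = 4.8990
Real part = -8/(2*1) = -4.0000
Imag part = 4.8990/(2*1) = 2.4495

-4.0000 ± 2.4495i


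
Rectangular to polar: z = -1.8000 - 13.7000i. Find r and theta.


r = sqrt(3.24+187.69) = sqrt(190.93) = 13.8177
theta = atan2(-13.7, -1.8) = -97.4850 degrees

r = 13.8177, theta = -97.4850 degrees


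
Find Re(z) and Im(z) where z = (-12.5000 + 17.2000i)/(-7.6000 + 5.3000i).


Multiply by conjugate: (-12.5000 + 17.2000i)(-7.6000 - 5.3000i) / ((-7.6)^2 + 5.3^2)
Numerator real = -12.5*(-7.6) + 17.2*5.3 = 186.16
Numerator imag = 17.2*(-7.6) - (-12.5)*5.3 = -64.47
Denominator = 85.85
Re(z) = 186.16/85.85 = 2.1684
Im(z) = -64.47/85.85 = -0.7510

Re(z) = 2.1684, Im(z) = -0.7510


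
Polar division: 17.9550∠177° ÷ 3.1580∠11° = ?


r = 17.9550 / 3.1580 = 5.6856
theta = 177° - 11° = 166° = 166° (mod 360)

5.6856 cis(166°)


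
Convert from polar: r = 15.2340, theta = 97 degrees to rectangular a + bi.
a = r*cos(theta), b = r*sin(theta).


a = 15.2340*cos(97°) = 15.2340*(-0.12187) = -1.8566
b = 15.2340*sin(97°) = 15.2340*0.992546 = 15.1204

-1.8566 + 15.1204i


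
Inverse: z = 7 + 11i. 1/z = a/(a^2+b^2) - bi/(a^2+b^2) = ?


|z|^2 = 49+121 = 170
1/z = (7 - 11i)/170

1/z = 0.0412 - 0.0647i


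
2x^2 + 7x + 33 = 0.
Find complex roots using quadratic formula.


disc = 7^2 - 4*2*33 = 49 - 264 = -215
sqrt(|disc|) = sqrt(215) = 14.6629
Real part = -7/(2*2) = -1.7500
Imag part = 14.6629/(2*2) = 3.6657

-1.7500 ± 3.6657i


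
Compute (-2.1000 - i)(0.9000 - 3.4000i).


Real = -2.1*0.9 - (-1)*(-3.4) = -1.89 - 3.4 = -5.29
Imag = -2.1*(-3.4) + 0.9*(-1) = 7.14 - (0.9) = 6.24

-5.2900 + 6.2400i


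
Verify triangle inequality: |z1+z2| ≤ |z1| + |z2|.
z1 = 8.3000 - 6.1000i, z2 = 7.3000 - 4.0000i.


|z1| = sqrt(8.3^2 + (-6.1)^2) = sqrt(106.1) = 10.3005
|z2| = sqrt(7.3^2 + (-4)^2) = sqrt(69.29) = 8.3241
z1+z2 = 15.6000 - 10.1000i
|z1+z2| = sqrt(345.37) = 18.5841
|z1|+|z2| = 10.3005 + 8.3241 = 18.6246

|z1+z2| = 18.5841 ≤ |z1|+|z2| = 18.6246 (verified)


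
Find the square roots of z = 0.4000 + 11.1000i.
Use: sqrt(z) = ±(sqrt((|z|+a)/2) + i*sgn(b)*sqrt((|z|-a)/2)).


|z| = sqrt(0.16+123.21) = 11.1072
sqrt((|z|+a)/2) = sqrt((11.1072+0.4)/2) = sqrt(5.7536) = 2.3987
sqrt((|z|-a)/2) = sqrt((11.1072-0.4)/2) = sqrt(5.3536) = 2.3138

±(2.3987 + 2.3138i) i.e. 2.3987 + 2.3138i and -2.3987 - 2.3138i


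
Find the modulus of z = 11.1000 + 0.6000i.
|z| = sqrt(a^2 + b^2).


|z| = sqrt(11.1^2 + 0.6^2) = sqrt(123.21 + 0.36) = sqrt(123.57) = 11.1162

|z| = 11.1162


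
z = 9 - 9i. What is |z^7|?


|z| = sqrt(81+81) = sqrt(162) = 12.7279
|z^7| = |z|^7 = (sqrt(162))^7 = 162^3 * sqrt(162) = 4251528*sqrt(162)

|z^7| = 4251528*sqrt(162) ≈ 54113117.0257


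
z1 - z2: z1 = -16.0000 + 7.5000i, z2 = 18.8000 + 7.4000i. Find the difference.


Real: -16 - 18.8 = -34.8
Imag: 7.5 - 7.4 = 0.1

-34.8000 + 0.1000i


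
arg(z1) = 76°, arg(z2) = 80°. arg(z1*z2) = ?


arg(z1*z2) = 76° + 80° = 156°
Normalized to (-180°, 180°]: 156°

156°


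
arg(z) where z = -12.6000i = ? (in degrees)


Re = 0, Im = -12.6
arg = atan2(-12.6, 0) = -90.0000 degrees

arg(z) = -90.0000 degrees


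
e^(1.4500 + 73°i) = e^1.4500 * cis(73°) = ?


e^1.4500 = 4.2631
cos(73°) = 0.29237
sin(73°) = 0.9563
Real = 4.2631*0.29237 = 1.2464
Imag = 4.2631*0.9563 = 4.0768

1.2464 + 4.0768i


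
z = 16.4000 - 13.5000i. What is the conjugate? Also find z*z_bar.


z_bar = 16.4000 + 13.5000i
z*z_bar = 16.4^2 + (-13.5)^2 = 268.96 + 182.25 = 451.21

z_bar = 16.4000 + 13.5000i, z*z_bar = 451.21


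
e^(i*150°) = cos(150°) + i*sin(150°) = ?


cos(150°) = -0.8660
sin(150°) = 0.5000

e^(i*150°) = -0.8660 + 0.5000i


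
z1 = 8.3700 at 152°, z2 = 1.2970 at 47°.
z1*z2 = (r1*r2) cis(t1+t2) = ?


r = 8.3700 * 1.2970 = 10.8559
theta = 152° + 47° = 199° = 199° (mod 360)

10.8559 cis(199°)


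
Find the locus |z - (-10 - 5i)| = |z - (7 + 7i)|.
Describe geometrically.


Equal distances means the locus is the perpendicular bisector of z1 and z2.
Midpoint = ((-10+7)/2, (-5+7)/2) = (-1.5000, 1.0000)

Perpendicular bisector through (-1.5000, 1.0000)


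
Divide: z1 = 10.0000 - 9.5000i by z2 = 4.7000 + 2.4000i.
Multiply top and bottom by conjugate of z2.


Conjugate of z2 = 4.7000 - 2.4000i
Numerator: (10.0000 - 9.5000i)(4.7000 - 2.4000i) = 24.2000 - 68.6500i
Denominator: 4.7^2 + 2.4^2 = 27.85
Result = (24.2000 - 68.6500i)/27.85

0.8689 - 2.4650i


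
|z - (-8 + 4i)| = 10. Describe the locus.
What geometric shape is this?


|z - z0| = r is a circle with center z0 and radius r.
Center = (-8, 4), radius = 10

Circle with center (-8, 4) and radius 10


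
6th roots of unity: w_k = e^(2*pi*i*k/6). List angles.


The 6th roots of unity are cis(360k/6°) for k=0..5
Angle step = 360/6 = 60°
Primitive root: cis(60°)
Primitive root = 0.5000 + 0.8660i

6 roots at angles: 0°, 60°, 120°, 180°, 240°, 300°


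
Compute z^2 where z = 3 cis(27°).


r^2 = 3^2 = 9
n*theta = 2*27° = 54° = 54° (mod 360)
a = 9*cos(54°) = 5.2901
b = 9*sin(54°) = 7.2812

9 cis(54°) = 5.2901 + 7.2812i


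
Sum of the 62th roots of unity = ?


The sum of all 62th roots of unity is 0.
Geometric series: (1 - w^62)/(1 - w) = (1-1)/(1-w) = 0 since w^62 = 1, w ≠ 1.
Alternatively: coefficient of z^61 in z^62 - 1 is 0.

0


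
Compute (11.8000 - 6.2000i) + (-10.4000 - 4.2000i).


Real: 11.8 - 10.4 = 1.4
Imag: -6.2 - 4.2 = -10.4

1.4000 - 10.4000i


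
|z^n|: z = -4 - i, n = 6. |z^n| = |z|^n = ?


|z| = sqrt(16+1) = sqrt(17) = 4.1231
|z^6| = |z|^6 = (sqrt(17))^6 = 17^3 = 4913

|z^6| = 4913


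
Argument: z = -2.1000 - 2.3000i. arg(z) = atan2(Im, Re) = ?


Re = -2.1, Im = -2.3
arg = atan2(-2.3, -2.1) = -132.3974 degrees

arg(z) = -132.3974 degrees


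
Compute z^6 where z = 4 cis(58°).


r^6 = 4^6 = 4096
n*theta = 6*58° = 348° = 348° (mod 360)
a = 4096*cos(348°) = 4006.4926
b = 4096*sin(348°) = -851.6063

4096 cis(348°) = 4006.4926 - 851.6063i


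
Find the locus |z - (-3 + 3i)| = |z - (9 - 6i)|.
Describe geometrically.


Equal distances means the locus is the perpendicular bisector of z1 and z2.
Midpoint = ((-3+9)/2, (3+(-6))/2) = (3.0000, -1.5000)

Perpendicular bisector through (3.0000, -1.5000)


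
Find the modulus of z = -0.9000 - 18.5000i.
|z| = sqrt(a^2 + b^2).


|z| = sqrt((-0.9)^2 + (-18.5)^2) = sqrt(0.81 + 342.25) = sqrt(343.06) = 18.5219

|z| = 18.5219


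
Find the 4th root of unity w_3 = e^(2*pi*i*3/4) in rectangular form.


Angle = 360*3/4 = 270°
a = cos(270°) = 0
b = sin(270°) = -1.0000

0 - 1.0000i


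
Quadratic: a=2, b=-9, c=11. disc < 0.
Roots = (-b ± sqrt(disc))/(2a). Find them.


disc = (-9)^2 - 4*2*11 = 81 - 88 = -7
sqrt(|disc|) = sqrt(7) = 2.6458
Real part = 9/(2*2) = 2.2500
Imag part = 2.6458/(2*2) = 0.6614

2.2500 ± 0.6614i


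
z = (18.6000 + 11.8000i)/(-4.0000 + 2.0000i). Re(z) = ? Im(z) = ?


Multiply by conjugate: (18.6000 + 11.8000i)(-4.0000 - 2.0000i) / ((-4)^2 + 2^2)
Numerator real = 18.6*(-4) + 11.8*2 = -50.8
Numerator imag = 11.8*(-4) - 18.6*2 = -84.4
Denominator = 20
Re(z) = -50.8/20 = -2.5400
Im(z) = -84.4/20 = -4.2200

Re(z) = -2.5400, Im(z) = -4.2200


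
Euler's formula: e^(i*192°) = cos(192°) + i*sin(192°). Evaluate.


cos(192°) = -0.9781
sin(192°) = -0.2079

e^(i*192°) = -0.9781 - 0.2079i


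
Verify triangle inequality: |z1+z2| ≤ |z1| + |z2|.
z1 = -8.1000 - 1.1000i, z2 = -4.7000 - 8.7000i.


|z1| = sqrt((-8.1)^2 + (-1.1)^2) = sqrt(66.82) = 8.1744
|z2| = sqrt((-4.7)^2 + (-8.7)^2) = sqrt(97.78) = 9.8884
z1+z2 = -12.8000 - 9.8000i
|z1+z2| = sqrt(259.88) = 16.1208
|z1|+|z2| = 8.1744 + 9.8884 = 18.0628

|z1+z2| = 16.1208 ≤ |z1|+|z2| = 18.0628 (verified)


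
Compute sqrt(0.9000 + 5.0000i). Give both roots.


|z| = sqrt(0.81+25) = 5.0804
sqrt((|z|+a)/2) = sqrt((5.0804+0.9)/2) = sqrt(2.9902) = 1.7292
sqrt((|z|-a)/2) = sqrt((5.0804-0.9)/2) = sqrt(2.0902) = 1.4457

±(1.7292 + 1.4457i) i.e. 1.7292 + 1.4457i and -1.7292 - 1.4457i


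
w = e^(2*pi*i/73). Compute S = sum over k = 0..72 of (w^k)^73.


The roots are w_k = w^k with w = e^(2*pi*i/73), and (w^k)^73 = (w^73)^k.
So S = 1 + u + u^2 + ... + u^(72) with u = w^73.
73 = 1*73 + 0, so 73 is a multiple of 73 and u = (w^73)^1 = 1.
Every one of the 73 terms equals 1: S = 73

S = 73


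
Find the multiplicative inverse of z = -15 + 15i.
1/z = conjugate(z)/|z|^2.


|z|^2 = 225+225 = 450
1/z = (-15 - 15i)/450

1/z = -0.0333 - 0.0333i


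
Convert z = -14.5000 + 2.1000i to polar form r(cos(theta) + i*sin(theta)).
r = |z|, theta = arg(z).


r = sqrt(210.25+4.41) = sqrt(214.66) = 14.6513
theta = atan2(2.1, -14.5) = 171.7593 degrees

r = 14.6513, theta = 171.7593 degrees


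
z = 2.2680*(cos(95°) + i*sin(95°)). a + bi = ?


a = 2.2680*cos(95°) = 2.2680*(-0.08716) = -0.1977
b = 2.2680*sin(95°) = 2.2680*0.9962 = 2.2594

-0.1977 + 2.2594i


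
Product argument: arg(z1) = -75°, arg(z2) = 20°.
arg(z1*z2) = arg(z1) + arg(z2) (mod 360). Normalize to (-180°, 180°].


arg(z1*z2) = -75° + 20° = -55°
Normalized to (-180°, 180°]: -55°

-55°


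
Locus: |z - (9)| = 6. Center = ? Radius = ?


|z - z0| = r is a circle with center z0 and radius r.
Center = (9, 0), radius = 6

Circle with center (9, 0) and radius 6


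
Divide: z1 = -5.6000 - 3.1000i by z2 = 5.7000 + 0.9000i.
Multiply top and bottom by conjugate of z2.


Conjugate of z2 = 5.7000 - 0.9000i
Numerator: (-5.6000 - 3.1000i)(5.7000 - 0.9000i) = -34.7100 - 12.6300i
Denominator: 5.7^2 + 0.9^2 = 33.3
Result = (-34.7100 - 12.6300i)/33.3

-1.0423 - 0.3793i


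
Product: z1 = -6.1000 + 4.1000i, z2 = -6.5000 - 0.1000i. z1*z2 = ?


Real = -6.1*(-6.5) - 4.1*(-0.1) = 39.65 - (-0.41) = 40.06
Imag = -6.1*(-0.1) - (6.5)*4.1 = 0.61 - (26.65) = -26.04

40.0600 - 26.0400i


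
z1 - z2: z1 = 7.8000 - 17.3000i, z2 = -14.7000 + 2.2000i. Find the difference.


Real: 7.8 + 14.7 = 22.5
Imag: -17.3 - 2.2 = -19.5

22.5000 - 19.5000i


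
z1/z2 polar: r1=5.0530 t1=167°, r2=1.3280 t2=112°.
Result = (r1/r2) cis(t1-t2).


r = 5.0530 / 1.3280 = 3.8050
theta = 167° - 112° = 55° = 55° (mod 360)

3.8050 cis(55°)


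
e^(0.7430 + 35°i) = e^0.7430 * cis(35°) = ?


e^0.7430 = 2.1022
cos(35°) = 0.81915
sin(35°) = 0.5736
Real = 2.1022*0.81915 = 1.7220
Imag = 2.1022*0.5736 = 1.2058

1.7220 + 1.2058i


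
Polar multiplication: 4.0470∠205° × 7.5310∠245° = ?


r = 4.0470 * 7.5310 = 30.4780
theta = 205° + 245° = 450° = 90° (mod 360)

30.4780 cis(90°)


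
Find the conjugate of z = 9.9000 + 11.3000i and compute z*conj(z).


z_bar = 9.9000 - 11.3000i
z*z_bar = 9.9^2 + 11.3^2 = 98.01 + 127.69 = 225.7

z_bar = 9.9000 - 11.3000i, z*z_bar = 225.7


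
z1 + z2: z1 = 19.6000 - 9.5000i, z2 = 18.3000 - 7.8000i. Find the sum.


Real: 19.6 + 18.3 = 37.9
Imag: -9.5 - 7.8 = -17.3

37.9000 - 17.3000i


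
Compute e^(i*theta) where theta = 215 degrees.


cos(215°) = -0.8192
sin(215°) = -0.5736

e^(i*215°) = -0.8192 - 0.5736i


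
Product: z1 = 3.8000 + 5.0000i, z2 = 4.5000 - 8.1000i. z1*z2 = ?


Real = 3.8*4.5 - 5*(-8.1) = 17.1 - (-40.5) = 57.6
Imag = 3.8*(-8.1) + 4.5*5 = -30.78 + 22.5 = -8.28

57.6000 - 8.2800i


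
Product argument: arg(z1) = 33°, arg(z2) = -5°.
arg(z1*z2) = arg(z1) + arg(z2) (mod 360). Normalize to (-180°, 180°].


arg(z1*z2) = 33° - 5° = 28°
Normalized to (-180°, 180°]: 28°

28°


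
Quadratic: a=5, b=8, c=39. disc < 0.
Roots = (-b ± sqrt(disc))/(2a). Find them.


disc = 8^2 - 4*5*39 = 64 - 780 = -716
sqrt(|disc|) = sqrt(716) = 26.7582
Real part = -8/(2*5) = -0.8000
Imag part = 26.7582/(2*5) = 2.6758

-0.8000 ± 2.6758i


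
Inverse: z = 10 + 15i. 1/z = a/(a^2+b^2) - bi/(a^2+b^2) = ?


|z|^2 = 100+225 = 325
1/z = (10 - 15i)/325

1/z = 0.0308 - 0.0462i


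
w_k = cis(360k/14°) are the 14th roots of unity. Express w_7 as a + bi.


Angle = 360*7/14 = 180°
a = cos(180°) = -1.0000
b = sin(180°) = 0

-1.0000 + 0i


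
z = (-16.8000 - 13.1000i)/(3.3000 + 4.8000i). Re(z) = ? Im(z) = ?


Multiply by conjugate: (-16.8000 - 13.1000i)(3.3000 - 4.8000i) / (3.3^2 + 4.8^2)
Numerator real = -16.8*3.3 - (13.1)*4.8 = -118.32
Numerator imag = -13.1*3.3 - (-16.8)*4.8 = 37.41
Denominator = 33.93
Re(z) = -118.32/33.93 = -3.4872
Im(z) = 37.41/33.93 = 1.1026

Re(z) = -3.4872, Im(z) = 1.1026


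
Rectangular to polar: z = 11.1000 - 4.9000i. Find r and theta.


r = sqrt(123.21+24.01) = sqrt(147.22) = 12.1334
theta = atan2(-4.9, 11.1) = -23.8187 degrees

r = 12.1334, theta = -23.8187 degrees


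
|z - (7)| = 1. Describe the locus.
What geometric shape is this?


|z - z0| = r is a circle with center z0 and radius r.
Center = (7, 0), radius = 1

Circle with center (7, 0) and radius 1


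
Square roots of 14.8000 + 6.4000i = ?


|z| = sqrt(219.04+40.96) = 16.1245
sqrt((|z|+a)/2) = sqrt((16.1245+14.8)/2) = sqrt(15.4623) = 3.9322
sqrt((|z|-a)/2) = sqrt((16.1245-14.8)/2) = sqrt(0.6623) = 0.8138

±(3.9322 + 0.8138i) i.e. 3.9322 + 0.8138i and -3.9322 - 0.8138i


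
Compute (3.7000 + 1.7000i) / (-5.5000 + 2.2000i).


Conjugate of z2 = -5.5000 - 2.2000i
Numerator: (3.7000 + 1.7000i)(-5.5000 - 2.2000i) = -16.6100 - 17.4900i
Denominator: (-5.5)^2 + 2.2^2 = 35.09
Result = (-16.6100 - 17.4900i)/35.09

-0.4734 - 0.4984i


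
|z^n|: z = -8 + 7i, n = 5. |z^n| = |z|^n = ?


|z| = sqrt(64+49) = sqrt(113) = 10.6301
|z^5| = |z|^5 = (sqrt(113))^5 = 113^2 * sqrt(113) = 12769*sqrt(113)

|z^5| = 12769*sqrt(113) ≈ 135736.3319


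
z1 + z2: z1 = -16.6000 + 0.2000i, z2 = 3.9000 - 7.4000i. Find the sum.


Real: -16.6 + 3.9 = -12.7
Imag: 0.2 - 7.4 = -7.2

-12.7000 - 7.2000i


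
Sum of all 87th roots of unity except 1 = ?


With w = e^(2*pi*i/87), all 87 of the 87th roots of unity w^0 = 1, w, ..., w^(86) sum to 0: 1 + w + ... + w^(86) = (1 - w^87)/(1 - w) = 0 since w^87 = 1, w ≠ 1.
Removing the root 1: w + w^2 + ... + w^(86) = 0 - 1 = -1

Sum = -1


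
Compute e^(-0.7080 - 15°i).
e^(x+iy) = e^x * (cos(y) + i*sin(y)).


e^-0.7080 = 0.4926
cos(-15°) = 0.9659
sin(-15°) = -0.2588
Real = 0.4926*0.9659 = 0.4758
Imag = 0.4926*(-0.2588) = -0.1275

0.4758 - 0.1275i


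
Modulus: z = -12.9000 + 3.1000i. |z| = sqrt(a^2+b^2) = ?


|z| = sqrt((-12.9)^2 + 3.1^2) = sqrt(166.41 + 9.61) = sqrt(176.02) = 13.2673

|z| = 13.2673


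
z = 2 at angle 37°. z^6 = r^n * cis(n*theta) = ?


r^6 = 2^6 = 64
n*theta = 6*37° = 222° = 222° (mod 360)
a = 64*cos(222°) = -47.5613
b = 64*sin(222°) = -42.8244

64 cis(222°) = -47.5613 - 42.8244i


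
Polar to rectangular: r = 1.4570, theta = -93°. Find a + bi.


a = 1.4570*cos(-93°) = 1.4570*(-0.05234) = -0.0763
b = 1.4570*sin(-93°) = 1.4570*(-0.9986) = -1.4550

-0.0763 - 1.4550i


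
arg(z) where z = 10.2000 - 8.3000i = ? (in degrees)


Re = 10.2, Im = -8.3
arg = atan2(-8.3, 10.2) = -39.1361 degrees

arg(z) = -39.1361 degrees


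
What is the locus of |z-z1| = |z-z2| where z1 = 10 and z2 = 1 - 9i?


Equal distances means the locus is the perpendicular bisector of z1 and z2.
Midpoint = ((10+1)/2, (0+(-9))/2) = (5.5000, -4.5000)

Perpendicular bisector through (5.5000, -4.5000)


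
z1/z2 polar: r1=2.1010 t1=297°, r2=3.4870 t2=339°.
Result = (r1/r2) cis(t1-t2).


r = 2.1010 / 3.4870 = 0.6025
theta = 297° - 339° = -42° = 318° (mod 360)

0.6025 cis(318°)


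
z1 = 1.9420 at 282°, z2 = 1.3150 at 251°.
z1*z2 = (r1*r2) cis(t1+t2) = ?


r = 1.9420 * 1.3150 = 2.5537
theta = 282° + 251° = 533° = 173° (mod 360)

2.5537 cis(173°)


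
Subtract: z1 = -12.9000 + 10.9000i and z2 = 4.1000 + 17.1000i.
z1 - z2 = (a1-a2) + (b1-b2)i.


Real: -12.9 - 4.1 = -17
Imag: 10.9 - 17.1 = -6.2

-17.0000 - 6.2000i


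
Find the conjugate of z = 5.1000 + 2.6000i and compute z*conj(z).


z_bar = 5.1000 - 2.6000i
z*z_bar = 5.1^2 + 2.6^2 = 26.01 + 6.76 = 32.77

z_bar = 5.1000 - 2.6000i, z*z_bar = 32.77


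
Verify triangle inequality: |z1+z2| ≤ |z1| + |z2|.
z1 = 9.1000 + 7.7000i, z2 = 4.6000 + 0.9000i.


|z1| = sqrt(9.1^2 + 7.7^2) = sqrt(142.1) = 11.9206
|z2| = sqrt(4.6^2 + 0.9^2) = sqrt(21.97) = 4.6872
z1+z2 = 13.7000 + 8.6000i
|z1+z2| = sqrt(261.65) = 16.1756
|z1|+|z2| = 11.9206 + 4.6872 = 16.6078

|z1+z2| = 16.1756 ≤ |z1|+|z2| = 16.6078 (verified)


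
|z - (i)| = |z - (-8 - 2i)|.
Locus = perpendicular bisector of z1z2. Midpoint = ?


Equal distances means the locus is the perpendicular bisector of z1 and z2.
Midpoint = ((0+(-8))/2, (1+(-2))/2) = (-4.0000, -0.5000)

Perpendicular bisector through (-4.0000, -0.5000)


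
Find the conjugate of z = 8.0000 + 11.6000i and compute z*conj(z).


z_bar = 8.0000 - 11.6000i
z*z_bar = 8^2 + 11.6^2 = 64 + 134.56 = 198.56

z_bar = 8.0000 - 11.6000i, z*z_bar = 198.56


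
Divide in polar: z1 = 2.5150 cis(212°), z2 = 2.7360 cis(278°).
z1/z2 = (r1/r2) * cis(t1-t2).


r = 2.5150 / 2.7360 = 0.9192
theta = 212° - 278° = -66° = 294° (mod 360)

0.9192 cis(294°)


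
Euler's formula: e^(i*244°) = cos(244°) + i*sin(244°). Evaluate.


cos(244°) = -0.4384
sin(244°) = -0.8988

e^(i*244°) = -0.4384 - 0.8988i


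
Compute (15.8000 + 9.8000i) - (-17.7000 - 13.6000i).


Real: 15.8 + 17.7 = 33.5
Imag: 9.8 + 13.6 = 23.4

33.5000 + 23.4000i


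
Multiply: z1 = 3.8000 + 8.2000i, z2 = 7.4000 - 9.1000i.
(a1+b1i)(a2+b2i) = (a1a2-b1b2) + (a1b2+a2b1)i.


Real = 3.8*7.4 - 8.2*(-9.1) = 28.12 - (-74.62) = 102.74
Imag = 3.8*(-9.1) + 7.4*8.2 = -34.58 + 60.68 = 26.1

102.7400 + 26.1000i


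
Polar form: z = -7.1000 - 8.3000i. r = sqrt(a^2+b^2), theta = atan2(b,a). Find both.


r = sqrt(50.41+68.89) = sqrt(119.3) = 10.9225
theta = atan2(-8.3, -7.1) = -130.5444 degrees

r = 10.9225, theta = -130.5444 degrees


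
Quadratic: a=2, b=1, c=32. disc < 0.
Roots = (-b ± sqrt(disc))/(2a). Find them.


disc = 1^2 - 4*2*32 = 1 - 256 = -255
sqrt(|disc|) = sqrt(255) = 15.9687
Real part = -1/(2*2) = -0.2500
Imag part = 15.9687/(2*2) = 3.9922

-0.2500 ± 3.9922i


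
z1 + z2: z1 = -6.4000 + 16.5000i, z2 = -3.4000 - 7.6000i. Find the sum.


Real: -6.4 - 3.4 = -9.8
Imag: 16.5 - 7.6 = 8.9

-9.8000 + 8.9000i


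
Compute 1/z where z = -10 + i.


|z|^2 = 100+1 = 101
1/z = (-10 - 1i)/101

1/z = -0.0990 - 0.0099i


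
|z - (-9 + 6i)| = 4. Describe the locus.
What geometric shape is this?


|z - z0| = r is a circle with center z0 and radius r.
Center = (-9, 6), radius = 4

Circle with center (-9, 6) and radius 4


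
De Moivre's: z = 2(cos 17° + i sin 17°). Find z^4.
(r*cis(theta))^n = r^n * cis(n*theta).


r^4 = 2^4 = 16
n*theta = 4*17° = 68° = 68° (mod 360)
a = 16*cos(68°) = 5.9937
b = 16*sin(68°) = 14.8349

16 cis(68°) = 5.9937 + 14.8349i


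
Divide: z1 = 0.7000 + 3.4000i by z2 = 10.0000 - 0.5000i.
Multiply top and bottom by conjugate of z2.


Conjugate of z2 = 10.0000 + 0.5000i
Numerator: (0.7000 + 3.4000i)(10.0000 + 0.5000i) = 5.3000 + 34.3500i
Denominator: 10^2 + (-0.5)^2 = 100.25
Result = (5.3000 + 34.3500i)/100.25

0.0529 + 0.3426i


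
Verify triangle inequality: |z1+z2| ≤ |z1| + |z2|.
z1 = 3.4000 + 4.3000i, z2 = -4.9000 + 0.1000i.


|z1| = sqrt(3.4^2 + 4.3^2) = sqrt(30.05) = 5.4818
|z2| = sqrt((-4.9)^2 + 0.1^2) = sqrt(24.02) = 4.9010
z1+z2 = -1.5000 + 4.4000i
|z1+z2| = sqrt(21.61) = 4.6487
|z1|+|z2| = 5.4818 + 4.9010 = 10.3828

|z1+z2| = 4.6487 ≤ |z1|+|z2| = 10.3828 (verified)


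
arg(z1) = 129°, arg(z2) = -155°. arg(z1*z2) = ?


arg(z1*z2) = 129° - 155° = -26°
Normalized to (-180°, 180°]: -26°

-26°


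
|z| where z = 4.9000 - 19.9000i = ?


|z| = sqrt(4.9^2 + (-19.9)^2) = sqrt(24.01 + 396.01) = sqrt(420.02) = 20.4944

|z| = 20.4944


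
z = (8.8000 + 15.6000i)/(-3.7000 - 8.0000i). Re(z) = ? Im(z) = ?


Multiply by conjugate: (8.8000 + 15.6000i)(-3.7000 + 8.0000i) / ((-3.7)^2 + (-8)^2)
Numerator real = 8.8*(-3.7) + 15.6*(-8) = -157.36
Numerator imag = 15.6*(-3.7) - 8.8*(-8) = 12.68
Denominator = 77.69
Re(z) = -157.36/77.69 = -2.0255
Im(z) = 12.68/77.69 = 0.1632

Re(z) = -2.0255, Im(z) = 0.1632


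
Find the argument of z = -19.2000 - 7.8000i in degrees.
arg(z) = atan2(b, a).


Re = -19.2, Im = -7.8
arg = atan2(-7.8, -19.2) = -157.8906 degrees

arg(z) = -157.8906 degrees


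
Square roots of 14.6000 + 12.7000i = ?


|z| = sqrt(213.16+161.29) = 19.3507
sqrt((|z|+a)/2) = sqrt((19.3507+14.6)/2) = sqrt(16.9754) = 4.1201
sqrt((|z|-a)/2) = sqrt((19.3507-14.6)/2) = sqrt(2.3754) = 1.5412

±(4.1201 + 1.5412i) i.e. 4.1201 + 1.5412i and -4.1201 - 1.5412i


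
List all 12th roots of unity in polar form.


The 12th roots of unity are cis(360k/12°) for k=0..11
Angle step = 360/12 = 30°
Primitive root: cis(30°)
Primitive root = 0.8660 + 0.5000i

12 roots at angles: 0°, 30°, 60°, 90°, 120°, 150°, 180°, 210°, 240°, 270°, 300°, 330°


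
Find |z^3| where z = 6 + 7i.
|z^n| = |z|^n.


|z| = sqrt(36+49) = sqrt(85) = 9.2195
|z^3| = |z|^3 = (sqrt(85))^3 = 85*sqrt(85)

|z^3| = 85*sqrt(85) ≈ 783.6613


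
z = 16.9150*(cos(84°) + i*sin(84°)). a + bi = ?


a = 16.9150*cos(84°) = 16.9150*0.10453 = 1.7681
b = 16.9150*sin(84°) = 16.9150*0.99452 = 16.8223

1.7681 + 16.8223i


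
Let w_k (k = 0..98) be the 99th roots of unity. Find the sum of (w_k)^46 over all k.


The roots are w_k = w^k with w = e^(2*pi*i/99), and (w^k)^46 = (w^46)^k.
So S = 1 + u + u^2 + ... + u^(98) with u = w^46.
46 = 0*99 + 46, so 46 is not a multiple of 99: u = w^46 ≠ 1 (w is a primitive 99th root), while u^99 = (w^99)^46 = 1.
Geometric series: S = (1 - u^99)/(1 - u) = (1 - 1)/(1 - u) = 0

S = 0


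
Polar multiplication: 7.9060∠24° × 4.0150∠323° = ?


r = 7.9060 * 4.0150 = 31.7426
theta = 24° + 323° = 347° = 347° (mod 360)

31.7426 cis(347°)


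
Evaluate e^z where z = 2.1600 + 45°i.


e^2.1600 = 8.6711
cos(45°) = 0.70711
sin(45°) = 0.70711
Real = 8.6711*0.70711 = 6.1314
Imag = 8.6711*0.70711 = 6.1314

6.1314 + 6.1314i


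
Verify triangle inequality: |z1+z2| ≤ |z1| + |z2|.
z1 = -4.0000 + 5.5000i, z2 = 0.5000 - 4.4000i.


|z1| = sqrt((-4)^2 + 5.5^2) = sqrt(46.25) = 6.8007
|z2| = sqrt(0.5^2 + (-4.4)^2) = sqrt(19.61) = 4.4283
z1+z2 = -3.5000 + 1.1000i
|z1+z2| = sqrt(13.46) = 3.6688
|z1|+|z2| = 6.8007 + 4.4283 = 11.2290

|z1+z2| = 3.6688 ≤ |z1|+|z2| = 11.2290 (verified)


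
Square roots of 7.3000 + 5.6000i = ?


|z| = sqrt(53.29+31.36) = 9.2005
sqrt((|z|+a)/2) = sqrt((9.2005+7.3)/2) = sqrt(8.2503) = 2.8723
sqrt((|z|-a)/2) = sqrt((9.2005-7.3)/2) = sqrt(0.9503) = 0.9748

±(2.8723 + 0.9748i) i.e. 2.8723 + 0.9748i and -2.8723 - 0.9748i


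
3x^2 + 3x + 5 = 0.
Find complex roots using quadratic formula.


disc = 3^2 - 4*3*5 = 9 - 60 = -51
sqrt(|disc|) = sqrt(51) = 7.1414
Real part = -3/(2*3) = -0.5000
Imag part = 7.1414/(2*3) = 1.1902

-0.5000 ± 1.1902i


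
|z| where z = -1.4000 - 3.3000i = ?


|z| = sqrt((-1.4)^2 + (-3.3)^2) = sqrt(1.96 + 10.89) = sqrt(12.85) = 3.5847

|z| = 3.5847


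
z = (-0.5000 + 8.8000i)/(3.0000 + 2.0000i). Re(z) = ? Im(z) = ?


Multiply by conjugate: (-0.5000 + 8.8000i)(3.0000 - 2.0000i) / (3^2 + 2^2)
Numerator real = -0.5*3 + 8.8*2 = 16.1
Numerator imag = 8.8*3 - (-0.5)*2 = 27.4
Denominator = 13
Re(z) = 16.1/13 = 1.2385
Im(z) = 27.4/13 = 2.1077

Re(z) = 1.2385, Im(z) = 2.1077


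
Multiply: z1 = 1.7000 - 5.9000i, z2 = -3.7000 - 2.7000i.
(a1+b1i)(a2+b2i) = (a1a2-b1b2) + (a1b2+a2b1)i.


Real = 1.7*(-3.7) - (-5.9)*(-2.7) = -6.29 - 15.93 = -22.22
Imag = 1.7*(-2.7) - (3.7)*(-5.9) = -4.59 + 21.83 = 17.24

-22.2200 + 17.2400i


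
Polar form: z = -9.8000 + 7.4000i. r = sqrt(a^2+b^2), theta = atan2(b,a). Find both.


r = sqrt(96.04+54.76) = sqrt(150.8) = 12.2801
theta = atan2(7.4, -9.8) = 142.9435 degrees

r = 12.2801, theta = 142.9435 degrees


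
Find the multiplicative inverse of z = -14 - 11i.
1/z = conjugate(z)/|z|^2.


|z|^2 = 196+121 = 317
1/z = (-14 + 11i)/317

1/z = -0.0442 + 0.0347i


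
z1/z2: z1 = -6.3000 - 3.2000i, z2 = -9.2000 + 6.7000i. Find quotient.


Conjugate of z2 = -9.2000 - 6.7000i
Numerator: (-6.3000 - 3.2000i)(-9.2000 - 6.7000i) = 36.5200 + 71.6500i
Denominator: (-9.2)^2 + 6.7^2 = 129.53
Result = (36.5200 + 71.6500i)/129.53

0.2819 + 0.5532i


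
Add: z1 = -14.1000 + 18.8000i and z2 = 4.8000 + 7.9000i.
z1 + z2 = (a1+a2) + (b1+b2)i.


Real: -14.1 + 4.8 = -9.3
Imag: 18.8 + 7.9 = 26.7

-9.3000 + 26.7000i


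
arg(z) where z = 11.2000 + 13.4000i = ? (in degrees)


Re = 11.2, Im = 13.4
arg = atan2(13.4, 11.2) = 50.1104 degrees

arg(z) = 50.1104 degrees


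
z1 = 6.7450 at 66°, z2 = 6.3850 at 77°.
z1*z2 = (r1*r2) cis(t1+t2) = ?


r = 6.7450 * 6.3850 = 43.0668
theta = 66° + 77° = 143° = 143° (mod 360)

43.0668 cis(143°)


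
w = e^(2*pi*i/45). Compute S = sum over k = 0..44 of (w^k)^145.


The roots are w_k = w^k with w = e^(2*pi*i/45), and (w^k)^145 = (w^145)^k.
So S = 1 + u + u^2 + ... + u^(44) with u = w^145.
145 = 3*45 + 10, so 145 is not a multiple of 45: u = (w^45)^3 * w^10 = w^10 ≠ 1 (w is a primitive 45th root), while u^45 = (w^45)^145 = 1.
Geometric series: S = (1 - u^45)/(1 - u) = (1 - 1)/(1 - u) = 0

S = 0


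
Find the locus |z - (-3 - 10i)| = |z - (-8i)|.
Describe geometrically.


Equal distances means the locus is the perpendicular bisector of z1 and z2.
Midpoint = ((-3+0)/2, (-10+(-8))/2) = (-1.5000, -9.0000)

Perpendicular bisector through (-1.5000, -9.0000)


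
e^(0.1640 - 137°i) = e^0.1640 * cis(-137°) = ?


e^0.1640 = 1.1782
cos(-137°) = -0.7314
sin(-137°) = -0.682
Real = 1.1782*(-0.7314) = -0.8617
Imag = 1.1782*(-0.682) = -0.8035

-0.8617 - 0.8035i


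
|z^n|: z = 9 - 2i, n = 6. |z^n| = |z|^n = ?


|z| = sqrt(81+4) = sqrt(85) = 9.2195
|z^6| = |z|^6 = (sqrt(85))^6 = 85^3 = 614125

|z^6| = 614125


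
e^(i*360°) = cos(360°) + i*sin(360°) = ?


cos(360°) = 1.0000
sin(360°) = 0

e^(i*360°) = 1.0000 + 0i


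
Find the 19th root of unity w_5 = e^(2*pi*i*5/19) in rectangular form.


Angle = 360*5/19 = 94.7368°
a = cos(94.7368°) = -0.0826
b = sin(94.7368°) = 0.9966

-0.0826 + 0.9966i


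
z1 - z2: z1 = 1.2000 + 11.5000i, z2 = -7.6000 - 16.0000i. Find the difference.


Real: 1.2 + 7.6 = 8.8
Imag: 11.5 + 16 = 27.5

8.8000 + 27.5000i


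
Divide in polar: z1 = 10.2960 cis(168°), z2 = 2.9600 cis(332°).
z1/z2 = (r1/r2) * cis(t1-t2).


r = 10.2960 / 2.9600 = 3.4784
theta = 168° - 332° = -164° = 196° (mod 360)

3.4784 cis(196°)


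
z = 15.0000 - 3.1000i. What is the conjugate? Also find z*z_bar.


z_bar = 15.0000 + 3.1000i
z*z_bar = 15^2 + (-3.1)^2 = 225 + 9.61 = 234.61

z_bar = 15.0000 + 3.1000i, z*z_bar = 234.61


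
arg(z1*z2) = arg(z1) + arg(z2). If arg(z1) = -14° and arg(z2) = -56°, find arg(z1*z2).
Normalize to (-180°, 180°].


arg(z1*z2) = -14° - 56° = -70°
Normalized to (-180°, 180°]: -70°

-70°


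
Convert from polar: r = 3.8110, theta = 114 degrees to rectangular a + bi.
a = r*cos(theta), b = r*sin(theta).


a = 3.8110*cos(114°) = 3.8110*(-0.40674) = -1.5501
b = 3.8110*sin(114°) = 3.8110*0.91355 = 3.4815

-1.5501 + 3.4815i


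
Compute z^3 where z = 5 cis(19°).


r^3 = 5^3 = 125
n*theta = 3*19° = 57° = 57° (mod 360)
a = 125*cos(57°) = 68.0799
b = 125*sin(57°) = 104.8338

125 cis(57°) = 68.0799 + 104.8338i


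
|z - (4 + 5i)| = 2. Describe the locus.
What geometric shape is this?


|z - z0| = r is a circle with center z0 and radius r.
Center = (4, 5), radius = 2

Circle with center (4, 5) and radius 2


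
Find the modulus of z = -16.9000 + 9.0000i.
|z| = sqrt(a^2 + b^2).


|z| = sqrt((-16.9)^2 + 9^2) = sqrt(285.61 + 81) = sqrt(366.61) = 19.1471

|z| = 19.1471


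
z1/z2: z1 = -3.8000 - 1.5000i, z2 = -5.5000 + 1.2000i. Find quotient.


Conjugate of z2 = -5.5000 - 1.2000i
Numerator: (-3.8000 - 1.5000i)(-5.5000 - 1.2000i) = 19.1000 + 12.8100i
Denominator: (-5.5)^2 + 1.2^2 = 31.69
Result = (19.1000 + 12.8100i)/31.69

0.6027 + 0.4042i


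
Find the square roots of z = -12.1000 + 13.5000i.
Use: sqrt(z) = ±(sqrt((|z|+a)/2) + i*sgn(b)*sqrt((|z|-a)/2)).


|z| = sqrt(146.41+182.25) = 18.1290
sqrt((|z|+a)/2) = sqrt((18.1290+(-12.1))/2) = sqrt(3.0145) = 1.7362
sqrt((|z|-a)/2) = sqrt((18.1290-(-12.1))/2) = sqrt(15.1145) = 3.8877

±(1.7362 + 3.8877i) i.e. 1.7362 + 3.8877i and -1.7362 - 3.8877i


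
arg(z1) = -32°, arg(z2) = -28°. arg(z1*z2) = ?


arg(z1*z2) = -32° - 28° = -60°
Normalized to (-180°, 180°]: -60°

-60°


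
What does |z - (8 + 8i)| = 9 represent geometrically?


|z - z0| = r is a circle with center z0 and radius r.
Center = (8, 8), radius = 9

Circle with center (8, 8) and radius 9


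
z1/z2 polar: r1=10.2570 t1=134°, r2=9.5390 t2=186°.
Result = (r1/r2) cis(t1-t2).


r = 10.2570 / 9.5390 = 1.0753
theta = 134° - 186° = -52° = 308° (mod 360)

1.0753 cis(308°)


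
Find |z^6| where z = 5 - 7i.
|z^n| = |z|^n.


|z| = sqrt(25+49) = sqrt(74) = 8.6023
|z^6| = |z|^6 = (sqrt(74))^6 = 74^3 = 405224

|z^6| = 405224


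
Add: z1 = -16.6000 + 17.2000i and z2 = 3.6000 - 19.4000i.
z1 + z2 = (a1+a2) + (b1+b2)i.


Real: -16.6 + 3.6 = -13
Imag: 17.2 - 19.4 = -2.2

-13.0000 - 2.2000i


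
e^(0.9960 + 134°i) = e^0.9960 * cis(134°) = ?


e^0.9960 = 2.70743
cos(134°) = -0.69466
sin(134°) = 0.71934
Real = 2.70743*(-0.69466) = -1.8807
Imag = 2.70743*0.71934 = 1.9476

-1.8807 + 1.9476i


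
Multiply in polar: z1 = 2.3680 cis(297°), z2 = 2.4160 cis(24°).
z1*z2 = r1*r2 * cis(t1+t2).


r = 2.3680 * 2.4160 = 5.7211
theta = 297° + 24° = 321° = 321° (mod 360)

5.7211 cis(321°)


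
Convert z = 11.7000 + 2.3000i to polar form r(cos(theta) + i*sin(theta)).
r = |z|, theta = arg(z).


r = sqrt(136.89+5.29) = sqrt(142.18) = 11.9239
theta = atan2(2.3, 11.7) = 11.1215 degrees

r = 11.9239, theta = 11.1215 degrees


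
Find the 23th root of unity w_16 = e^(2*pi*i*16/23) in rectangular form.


Angle = 360*16/23 = 250.4348°
a = cos(250.4348°) = -0.3349
b = sin(250.4348°) = -0.9423

-0.3349 - 0.9423i


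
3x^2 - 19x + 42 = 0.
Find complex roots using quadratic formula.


disc = (-19)^2 - 4*3*42 = 361 - 504 = -143
sqrt(|disc|) = sqrt(143) = 11.9583
Real part = 19/(2*3) = 3.1667
Imag part = 11.9583/(2*3) = 1.9930

3.1667 ± 1.9930i


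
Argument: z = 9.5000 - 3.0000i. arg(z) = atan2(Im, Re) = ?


Re = 9.5, Im = -3
arg = atan2(-3, 9.5) = -17.5256 degrees

arg(z) = -17.5256 degrees


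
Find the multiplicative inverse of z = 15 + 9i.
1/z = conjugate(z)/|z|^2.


|z|^2 = 225+81 = 306
1/z = (15 - 9i)/306

1/z = 0.0490 - 0.0294i


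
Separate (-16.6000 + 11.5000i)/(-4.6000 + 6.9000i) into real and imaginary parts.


Multiply by conjugate: (-16.6000 + 11.5000i)(-4.6000 - 6.9000i) / ((-4.6)^2 + 6.9^2)
Numerator real = -16.6*(-4.6) + 11.5*6.9 = 155.71
Numerator imag = 11.5*(-4.6) - (-16.6)*6.9 = 61.64
Denominator = 68.77
Re(z) = 155.71/68.77 = 2.2642
Im(z) = 61.64/68.77 = 0.8963

Re(z) = 2.2642, Im(z) = 0.8963


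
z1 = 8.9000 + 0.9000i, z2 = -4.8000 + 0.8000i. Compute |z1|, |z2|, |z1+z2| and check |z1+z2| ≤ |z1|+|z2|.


|z1| = sqrt(8.9^2 + 0.9^2) = sqrt(80.02) = 8.9454
|z2| = sqrt((-4.8)^2 + 0.8^2) = sqrt(23.68) = 4.8662
z1+z2 = 4.1000 + 1.7000i
|z1+z2| = sqrt(19.7) = 4.4385
|z1|+|z2| = 8.9454 + 4.8662 = 13.8116

|z1+z2| = 4.4385 ≤ |z1|+|z2| = 13.8116 (verified)
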